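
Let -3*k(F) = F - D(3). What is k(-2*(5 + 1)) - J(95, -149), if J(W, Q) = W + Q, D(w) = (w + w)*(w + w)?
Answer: 70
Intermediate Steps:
D(w) = 4*w² (D(w) = (2*w)*(2*w) = 4*w²)
k(F) = 12 - F/3 (k(F) = -(F - 4*3²)/3 = -(F - 4*9)/3 = -(F - 1*36)/3 = -(F - 36)/3 = -(-36 + F)/3 = 12 - F/3)
J(W, Q) = Q + W
k(-2*(5 + 1)) - J(95, -149) = (12 - (-2)*(5 + 1)/3) - (-149 + 95) = (12 - (-2)*6/3) - 1*(-54) = (12 - ⅓*(-12)) + 54 = (12 + 4) + 54 = 16 + 54 = 70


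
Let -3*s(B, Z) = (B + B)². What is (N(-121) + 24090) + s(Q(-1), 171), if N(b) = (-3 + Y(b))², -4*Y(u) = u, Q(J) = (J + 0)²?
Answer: 1191899/48 ≈ 24831.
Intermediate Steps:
Q(J) = J²
Y(u) = -u/4
N(b) = (-3 - b/4)²
s(B, Z) = -4*B²/3 (s(B, Z) = -(B + B)²/3 = -4*B²/3)
(N(-121) + 24090) + s(Q(-1), 171) = ((12 - 121)²/16 + 24090) - 4*((-1)²)²/3 = ((1/16)*(-109)² + 24090) - 4/3*1² = ((1/16)*11881 + 24090) - 4/3*1 = (11881/16 + 24090) - 4/3 = 397321/16 - 4/3 = 1191899/48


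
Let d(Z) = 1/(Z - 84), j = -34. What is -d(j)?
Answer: 1/118 ≈ 0.0084746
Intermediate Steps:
d(Z) = 1/(-84 + Z)
-d(j) = -1/(-84 - 34) = -1/(-118) = -1*(-1/118) = 1/118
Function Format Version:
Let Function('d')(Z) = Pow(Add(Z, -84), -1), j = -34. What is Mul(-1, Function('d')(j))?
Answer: Rational(1, 118) ≈ 0.0084746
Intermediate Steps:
Function('d')(Z) = Pow(Add(-84, Z), -1)
Mul(-1, Function('d')(j)) = Mul(-1, Pow(Add(-84, -34), -1)) = Mul(-1, Pow(-118, -1)) = Mul(-1, Rational(-1, 118)) = Rational(1, 118)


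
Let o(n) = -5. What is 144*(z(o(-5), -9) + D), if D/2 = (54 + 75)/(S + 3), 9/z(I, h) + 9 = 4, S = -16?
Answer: -202608/65 ≈ -3117.0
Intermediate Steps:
z(I, h) = -9/5 (z(I, h) = 9/(-9 + 4) = 9/(-5) = 9*(-⅕) = -9/5)
D = -258/13 (D = 2*((54 + 75)/(-16 + 3)) = 2*(129/(-13)) = 2*(129*(-1/13)) = 2*(-129/13) = -258/13 ≈ -19.846)
144*(z(o(-5), -9) + D) = 144*(-9/5 - 258/13) = 144*(-1407/65) = -202608/65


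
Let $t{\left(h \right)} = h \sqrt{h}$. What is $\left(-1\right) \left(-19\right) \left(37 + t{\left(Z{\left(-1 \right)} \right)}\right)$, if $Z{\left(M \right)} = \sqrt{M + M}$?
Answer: $703 + 19 \left(-2\right)^{\frac{3}{4}} \approx 680.41 + 22.595 i$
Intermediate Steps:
$Z{\left(M \right)} = \sqrt{2} \sqrt{M}$ ($Z{\left(M \right)} = \sqrt{2 M} = \sqrt{2} \sqrt{M}$)
$t{\left(h \right)} = h^{\frac{3}{2}}$
$\left(-1\right) \left(-19\right) \left(37 + t{\left(Z{\left(-1 \right)} \right)}\right) = \left(-1\right) \left(-19\right) \left(37 + \left(\sqrt{2} \sqrt{-1}\right)^{\frac{3}{2}}\right) = 19 \left(37 + \left(\sqrt{2} i\right)^{\frac{3}{2}}\right) = 19 \left(37 + \left(i \sqrt{2}\right)^{\frac{3}{2}}\right) = 19 \left(37 + 2^{\frac{3}{4}} i^{\frac{3}{2}}\right) = 703 + 19 \cdot 2^{\frac{3}{4}} i^{\frac{3}{2}}$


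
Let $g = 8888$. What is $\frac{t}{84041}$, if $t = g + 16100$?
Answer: $\frac{24988}{84041} \approx 0.29733$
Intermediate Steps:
$t = 24988$ ($t = 8888 + 16100 = 24988$)
$\frac{t}{84041} = \frac{24988}{84041}$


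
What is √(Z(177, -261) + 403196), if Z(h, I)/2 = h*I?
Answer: √310802 ≈ 557.50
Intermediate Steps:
Z(h, I) = 2*I*h (Z(h, I) = 2*(h*I) = 2*(I*h) = 2*I*h)
√(Z(177, -261) + 403196) = √(2*(-261)*177 + 403196) = √(-92394 + 403196) = √310802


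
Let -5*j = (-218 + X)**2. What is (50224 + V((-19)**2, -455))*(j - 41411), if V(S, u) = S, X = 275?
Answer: -2127645568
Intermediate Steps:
j = -3249/5 (j = -(-218 + 275)**2/5 = -1/5*57**2 = -1/5*3249 = -3249/5 ≈ -649.80)
(50224 + V((-19)**2, -455))*(j - 41411) = (50224 + (-19)**2)*(-3249/5 - 41411) = (50224 + 361)*(-210304/5) = 50585*(-210304/5) = -2127645568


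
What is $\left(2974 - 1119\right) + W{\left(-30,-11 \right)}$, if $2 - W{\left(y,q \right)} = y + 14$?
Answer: $1873$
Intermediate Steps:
$W{\left(y,q \right)} = -12 - y$ ($W{\left(y,q \right)} = 2 - \left(y + 14\right) = 2 - \left(14 + y\right) = -12 - y$)
$\left(2974 - 1119\right) + W{\left(-30,-11 \right)} = \left(2974 - 1119\right) - -18 = 1855 + \left(-12 + 30\right) = 1855 + 18 = 1873$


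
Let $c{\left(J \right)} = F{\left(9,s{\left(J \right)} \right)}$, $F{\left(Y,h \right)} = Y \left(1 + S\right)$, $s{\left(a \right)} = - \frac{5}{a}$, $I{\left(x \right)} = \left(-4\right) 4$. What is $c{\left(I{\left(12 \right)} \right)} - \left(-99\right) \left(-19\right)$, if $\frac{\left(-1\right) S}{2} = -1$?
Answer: $-1854$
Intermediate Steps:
$S = 2$ ($S = \left(-2\right) \left(-1\right) = 2$)
$I{\left(x \right)} = -16$
$F{\left(Y,h \right)} = 3 Y$ ($F{\left(Y,h \right)} = Y \left(1 + 2\right) = Y 3 = 3 Y$)
$c{\left(J \right)} = 27$ ($c{\left(J \right)} = 3 \cdot 9 = 27$)
$c{\left(I{\left(12 \right)} \right)} - \left(-99\right) \left(-19\right) = 27 - \left(-99\right) \left(-19\right) = 27 - 1881 = -1854$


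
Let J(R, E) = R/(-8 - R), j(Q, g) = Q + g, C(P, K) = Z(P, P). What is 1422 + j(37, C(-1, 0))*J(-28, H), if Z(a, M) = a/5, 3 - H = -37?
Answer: 34262/25 ≈ 1370.5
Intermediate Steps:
H = 40 (H = 3 - 1*(-37) = 3 + 37 = 40)
Z(a, M) = a/5 (Z(a, M) = a*(⅕) = a/5)
C(P, K) = P/5
1422 + j(37, C(-1, 0))*J(-28, H) = 1422 + (37 + (⅕)*(-1))*(-1*(-28)/(8 - 28)) = 1422 + (37 - ⅕)*(-1*(-28)/(-20)) = 1422 + 184*(-1*(-28)*(-1/20))/5 = 1422 + (184/5)*(-7/5) = 1422 - 1288/25 = 34262/25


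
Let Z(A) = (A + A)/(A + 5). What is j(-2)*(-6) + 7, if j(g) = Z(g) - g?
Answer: 3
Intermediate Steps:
Z(A) = 2*A/(5 + A) (Z(A) = (2*A)/(5 + A) = 2*A/(5 + A))
j(g) = -g + 2*g/(5 + g) (j(g) = 2*g/(5 + g) - g = -g + 2*g/(5 + g))
j(-2)*(-6) + 7 = -2*(-3 - 1*(-2))/(5 - 2)*(-6) + 7 = -2*(-3 + 2)/3*(-6) + 7 = -2*⅓*(-1)*(-6) + 7 = (⅔)*(-6) + 7 = -4 + 7 = 3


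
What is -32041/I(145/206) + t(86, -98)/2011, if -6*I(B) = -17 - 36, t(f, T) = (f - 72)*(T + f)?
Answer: -386615610/106583 ≈ -3627.4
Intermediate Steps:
t(f, T) = (-72 + f)*(T + f)
I(B) = 53/6 (I(B) = -(-17 - 36)/6 = -⅙*(-53) = 53/6)
-32041/I(145/206) + t(86, -98)/2011 = -32041/53/6 + (86² - 72*(-98) - 72*86 - 98*86)/2011 = -32041*6/53 + (7396 + 7056 - 6192 - 8428)*(1/2011) = -192246/53 - 168*1/2011 = -192246/53 - 168/2011 = -386615610/106583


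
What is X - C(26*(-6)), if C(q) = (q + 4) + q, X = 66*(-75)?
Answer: -4642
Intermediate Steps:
X = -4950
C(q) = 4 + 2*q (C(q) = (4 + q) + q = 4 + 2*q)
X - C(26*(-6)) = -4950 - (4 + 2*(26*(-6))) = -4950 - (4 + 2*(-156)) = -4950 - (4 - 312) = -4950 - 1*(-308) = -4950 + 308 = -4642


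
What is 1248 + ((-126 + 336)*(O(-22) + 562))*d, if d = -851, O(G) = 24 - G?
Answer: -108654432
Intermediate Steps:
1248 + ((-126 + 336)*(O(-22) + 562))*d = 1248 + ((-126 + 336)*((24 - 1*(-22)) + 562))*(-851) = 1248 + (210*((24 + 22) + 562))*(-851) = 1248 + (210*(46 + 562))*(-851) = 1248 + (210*608)*(-851) = 1248 + 127680*(-851) = 1248 - 108655680 = -108654432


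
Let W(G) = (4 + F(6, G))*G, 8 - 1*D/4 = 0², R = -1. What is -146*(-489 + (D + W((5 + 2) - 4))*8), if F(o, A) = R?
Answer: 23506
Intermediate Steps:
D = 32 (D = 32 - 4*0² = 32 - 4*0 = 32 + 0 = 32)
F(o, A) = -1
W(G) = 3*G (W(G) = (4 - 1)*G = 3*G)
-146*(-489 + (D + W((5 + 2) - 4))*8) = -146*(-489 + (32 + 3*((5 + 2) - 4))*8) = -146*(-489 + (32 + 3*(7 - 4))*8) = -146*(-489 + (32 + 3*3)*8) = -146*(-489 + (32 + 9)*8) = -146*(-489 + 41*8) = -146*(-489 + 328) = -146*(-161) = 23506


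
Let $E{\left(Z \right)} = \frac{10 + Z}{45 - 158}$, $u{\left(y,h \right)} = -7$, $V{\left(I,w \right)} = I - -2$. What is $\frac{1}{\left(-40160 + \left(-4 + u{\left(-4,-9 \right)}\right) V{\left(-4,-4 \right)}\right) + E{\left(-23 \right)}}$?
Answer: $- \frac{113}{4535581} \approx -2.4914 \cdot 10^{-5}$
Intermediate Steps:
$V{\left(I,w \right)} = 2 + I$ ($V{\left(I,w \right)} = I + 2 = 2 + I$)
$E{\left(Z \right)} = - \frac{10}{113} - \frac{Z}{113}$ ($E{\left(Z \right)} = \frac{10 + Z}{-113} = \left(10 + Z\right) \left(- \frac{1}{113}\right) = - \frac{10}{113} - \frac{Z}{113}$)
$\frac{1}{\left(-40160 + \left(-4 + u{\left(-4,-9 \right)}\right) V{\left(-4,-4 \right)}\right) + E{\left(-23 \right)}} = \frac{1}{\left(-40160 + \left(-4 - 7\right) \left(2 - 4\right)\right) - - \frac{13}{113}} = \frac{1}{\left(-40160 - -22\right) + \left(- \frac{10}{113} + \frac{23}{113}\right)} = \frac{1}{\left(-40160 + 22\right) + \frac{13}{113}} = \frac{1}{-40138 + \frac{13}{113}} = \frac{1}{- \frac{4535581}{113}} = - \frac{113}{4535581}$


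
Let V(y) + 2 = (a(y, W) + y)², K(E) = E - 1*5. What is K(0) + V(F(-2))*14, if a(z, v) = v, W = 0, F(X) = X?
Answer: 23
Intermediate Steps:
K(E) = -5 + E (K(E) = E - 5 = -5 + E)
V(y) = -2 + y² (V(y) = -2 + (0 + y)² = -2 + y²)
K(0) + V(F(-2))*14 = (-5 + 0) + (-2 + (-2)²)*14 = -5 + (-2 + 4)*14 = -5 + 2*14 = -5 + 28 = 23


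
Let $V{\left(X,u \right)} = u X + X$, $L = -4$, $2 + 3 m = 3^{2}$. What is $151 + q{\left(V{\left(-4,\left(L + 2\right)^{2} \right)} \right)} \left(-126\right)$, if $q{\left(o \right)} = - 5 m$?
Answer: $1621$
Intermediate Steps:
$m = \frac{7}{3}$ ($m = - \frac{2}{3} + \frac{3^{2}}{3} = - \frac{2}{3} + \frac{1}{3} \cdot 9 = - \frac{2}{3} + 3 = \frac{7}{3} \approx 2.3333$)
$V{\left(X,u \right)} = X + X u$ ($V{\left(X,u \right)} = X u + X = X + X u$)
$q{\left(o \right)} = - \frac{35}{3}$ ($q{\left(o \right)} = \left(-5\right) \frac{7}{3} = - \frac{35}{3}$)
$151 + q{\left(V{\left(-4,\left(L + 2\right)^{2} \right)} \right)} \left(-126\right) = 151 - -1470 = 151 + 1470 = 1621$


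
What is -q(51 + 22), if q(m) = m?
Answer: -73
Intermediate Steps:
-q(51 + 22) = -(51 + 22) = -1*73 = -73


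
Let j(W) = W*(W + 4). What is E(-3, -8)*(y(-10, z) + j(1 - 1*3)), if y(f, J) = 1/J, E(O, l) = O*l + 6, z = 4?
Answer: -225/2 ≈ -112.50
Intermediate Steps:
j(W) = W*(4 + W)
E(O, l) = 6 + O*l
E(-3, -8)*(y(-10, z) + j(1 - 1*3)) = (6 - 3*(-8))*(1/4 + (1 - 1*3)*(4 + (1 - 1*3))) = (6 + 24)*(¼ + (1 - 3)*(4 + (1 - 3))) = 30*(¼ - 2*(4 - 2)) = 30*(¼ - 2*2) = 30*(¼ - 4) = 30*(-15/4) = -225/2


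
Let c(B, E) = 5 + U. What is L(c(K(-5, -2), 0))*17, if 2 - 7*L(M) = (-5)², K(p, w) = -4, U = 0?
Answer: -391/7 ≈ -55.857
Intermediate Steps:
c(B, E) = 5 (c(B, E) = 5 + 0 = 5)
L(M) = -23/7 (L(M) = 2/7 - ⅐*(-5)² = 2/7 - ⅐*25 = 2/7 - 25/7 = -23/7)
L(c(K(-5, -2), 0))*17 = -23/7*17 = -391/7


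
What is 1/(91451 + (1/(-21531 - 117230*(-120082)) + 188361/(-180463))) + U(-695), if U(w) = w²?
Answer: 132827077568910987157485301/274990067938313724167 ≈ 4.8303e+5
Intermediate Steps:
1/(91451 + (1/(-21531 - 117230*(-120082)) + 188361/(-180463))) + U(-695) = 1/(91451 + (1/(-21531 - 117230*(-120082)) + 188361/(-180463))) + (-695)² = 1/(91451 + (-1/120082/(-138761) + 188361*(-1/180463))) + 483025 = 1/(91451 + (-1/138761*(-1/120082) - 188361/180463)) + 483025 = 1/(91451 + (1/16662698402 - 188361/180463)) + 483025 = 1/(91451 - 3138602533518659/3007000541720126) + 483025 = 1/(274990067938313724167/3007000541720126) + 483025 = 3007000541720126/274990067938313724167 + 483025 = 132827077568910987157485301/274990067938313724167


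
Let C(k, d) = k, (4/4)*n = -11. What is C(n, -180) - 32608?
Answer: -32619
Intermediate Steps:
n = -11
C(n, -180) - 32608 = -11 - 32608 = -32619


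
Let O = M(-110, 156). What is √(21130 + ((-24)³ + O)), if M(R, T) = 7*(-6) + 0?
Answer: 4*√454 ≈ 85.229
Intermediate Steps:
M(R, T) = -42 (M(R, T) = -42 + 0 = -42)
O = -42
√(21130 + ((-24)³ + O)) = √(21130 + ((-24)³ - 42)) = √(21130 + (-13824 - 42)) = √(21130 - 13866) = √7264 = 4*√454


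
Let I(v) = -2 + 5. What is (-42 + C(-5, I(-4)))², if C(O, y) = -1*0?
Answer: 1764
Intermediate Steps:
I(v) = 3
C(O, y) = 0
(-42 + C(-5, I(-4)))² = (-42 + 0)² = (-42)² = 1764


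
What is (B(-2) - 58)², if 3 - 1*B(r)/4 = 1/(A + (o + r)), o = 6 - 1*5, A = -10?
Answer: 252004/121 ≈ 2082.7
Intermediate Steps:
o = 1 (o = 6 - 5 = 1)
B(r) = 12 - 4/(-9 + r) (B(r) = 12 - 4/(-10 + (1 + r)) = 12 - 4/(-9 + r))
(B(-2) - 58)² = (4*(-28 + 3*(-2))/(-9 - 2) - 58)² = (4*(-28 - 6)/(-11) - 58)² = (4*(-1/11)*(-34) - 58)² = (136/11 - 58)² = (-502/11)² = 252004/121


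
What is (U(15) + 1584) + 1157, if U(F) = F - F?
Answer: 2741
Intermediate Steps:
U(F) = 0
(U(15) + 1584) + 1157 = (0 + 1584) + 1157 = 1584 + 1157 = 2741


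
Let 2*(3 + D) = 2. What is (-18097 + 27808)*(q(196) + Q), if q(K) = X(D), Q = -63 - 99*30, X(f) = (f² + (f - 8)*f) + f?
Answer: -29239821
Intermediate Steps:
D = -2 (D = -3 + (½)*2 = -3 + 1 = -2)
X(f) = f + f² + f*(-8 + f) (X(f) = (f² + (-8 + f)*f) + f = (f² + f*(-8 + f)) + f = f + f² + f*(-8 + f))
Q = -3033 (Q = -63 - 2970 = -3033)
q(K) = 22 (q(K) = -2*(-7 + 2*(-2)) = -2*(-7 - 4) = -2*(-11) = 22)
(-18097 + 27808)*(q(196) + Q) = (-18097 + 27808)*(22 - 3033) = 9711*(-3011) = -29239821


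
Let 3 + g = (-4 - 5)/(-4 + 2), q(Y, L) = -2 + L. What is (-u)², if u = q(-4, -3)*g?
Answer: 225/4 ≈ 56.250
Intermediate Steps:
g = 3/2 (g = -3 + (-4 - 5)/(-4 + 2) = -3 - 9/(-2) = -3 - 9*(-½) = -3 + 9/2 = 3/2 ≈ 1.5000)
u = -15/2 (u = (-2 - 3)*(3/2) = -5*3/2 = -15/2 ≈ -7.5000)
(-u)² = (-1*(-15/2))² = (15/2)² = 225/4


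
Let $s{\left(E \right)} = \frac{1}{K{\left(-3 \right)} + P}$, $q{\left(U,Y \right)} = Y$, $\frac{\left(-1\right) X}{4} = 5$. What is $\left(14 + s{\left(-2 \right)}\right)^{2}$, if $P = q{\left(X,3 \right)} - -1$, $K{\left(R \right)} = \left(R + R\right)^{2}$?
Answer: $\frac{314721}{1600} \approx 196.7$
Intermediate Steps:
$X = -20$ ($X = \left(-4\right) 5 = -20$)
$K{\left(R \right)} = 4 R^{2}$ ($K{\left(R \right)} = \left(2 R\right)^{2} = 4 R^{2}$)
$P = 4$ ($P = 3 - -1 = 3 + 1 = 4$)
$s{\left(E \right)} = \frac{1}{40}$ ($s{\left(E \right)} = \frac{1}{4 \left(-3\right)^{2} + 4} = \frac{1}{4 \cdot 9 + 4} = \frac{1}{36 + 4} = \frac{1}{40}$)
$\left(14 + s{\left(-2 \right)}\right)^{2} = \left(14 + \frac{1}{40}\right)^{2} = \left(\frac{561}{40}\right)^{2} = \frac{314721}{1600}$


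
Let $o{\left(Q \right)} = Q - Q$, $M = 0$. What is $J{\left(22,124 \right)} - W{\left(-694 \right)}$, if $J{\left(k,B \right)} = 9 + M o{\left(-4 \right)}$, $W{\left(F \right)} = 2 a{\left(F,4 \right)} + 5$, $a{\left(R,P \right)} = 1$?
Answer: $2$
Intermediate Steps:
$o{\left(Q \right)} = 0$
$W{\left(F \right)} = 7$ ($W{\left(F \right)} = 2 \cdot 1 + 5 = 2 + 5 = 7$)
$J{\left(k,B \right)} = 9$ ($J{\left(k,B \right)} = 9 + 0 \cdot 0 = 9 + 0 = 9$)
$J{\left(22,124 \right)} - W{\left(-694 \right)} = 9 - 7 = 2$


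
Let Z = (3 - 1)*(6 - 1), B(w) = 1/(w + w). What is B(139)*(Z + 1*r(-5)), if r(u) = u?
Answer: 5/278 ≈ 0.017986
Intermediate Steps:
B(w) = 1/(2*w)
Z = 10 (Z = 2*5 = 10)
B(139)*(Z + 1*r(-5)) = ((½)/139)*(10 + 1*(-5)) = ((½)*(1/139))*(10 - 5) = (1/278)*5 = 5/278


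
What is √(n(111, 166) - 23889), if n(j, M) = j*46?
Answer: 3*I*√2087 ≈ 137.05*I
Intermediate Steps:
n(j, M) = 46*j
√(n(111, 166) - 23889) = √(46*111 - 23889) = √(5106 - 23889) = √(-18783) = 3*I*√2087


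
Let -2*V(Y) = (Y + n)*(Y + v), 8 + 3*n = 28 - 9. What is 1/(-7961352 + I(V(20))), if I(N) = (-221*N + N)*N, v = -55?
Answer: -9/411289543 ≈ -2.1882e-8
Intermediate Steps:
n = 11/3 (n = -8/3 + (28 - 9)/3 = -8/3 + (1/3)*19 = -8/3 + 19/3 = 11/3 ≈ 3.6667)
V(Y) = -(-55 + Y)*(11/3 + Y)/2 (V(Y) = -(Y + 11/3)*(Y - 55)/2 = -(11/3 + Y)*(-55 + Y)/2 = -(-55 + Y)*(11/3 + Y)/2)
I(N) = -220*N**2 (I(N) = (-220*N)*N = -220*N**2)
1/(-7961352 + I(V(20))) = 1/(-7961352 - 220*(605/6 - 1/2*20**2 + (77/3)*20)**2) = 1/(-7961352 - 220*(605/6 - 1/2*400 + 1540/3)**2) = 1/(-7961352 - 220*(605/6 - 200 + 1540/3)**2) = 1/(-7961352 - 220*(2485/6)**2) = 1/(-7961352 - 220*6175225/36) = 1/(-7961352 - 339637375/9) = 1/(-411289543/9) = -9/411289543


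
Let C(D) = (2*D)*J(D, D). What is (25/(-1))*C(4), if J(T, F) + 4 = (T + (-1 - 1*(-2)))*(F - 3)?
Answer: -200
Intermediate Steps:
J(T, F) = -4 + (1 + T)*(-3 + F) (J(T, F) = -4 + (T + (-1 - 1*(-2)))*(F - 3) = -4 + (T + (-1 + 2))*(-3 + F) = -4 + (T + 1)*(-3 + F) = -4 + (1 + T)*(-3 + F))
C(D) = 2*D*(-7 + D**2 - 2*D) (C(D) = (2*D)*(-7 + D - 3*D + D*D) = (2*D)*(-7 + D - 3*D + D**2) = (2*D)*(-7 + D**2 - 2*D) = 2*D*(-7 + D**2 - 2*D))
(25/(-1))*C(4) = (25/(-1))*(2*4*(-7 + 4**2 - 2*4)) = (25*(-1))*(2*4*(-7 + 16 - 8)) = -50*4 = -25*8 = -200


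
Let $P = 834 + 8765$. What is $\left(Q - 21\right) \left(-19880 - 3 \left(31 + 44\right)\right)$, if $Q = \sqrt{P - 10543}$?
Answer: $422205 - 80420 i \sqrt{59} \approx 4.2221 \cdot 10^{5} - 6.1772 \cdot 10^{5} i$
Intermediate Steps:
$P = 9599$
$Q = 4 i \sqrt{59}$ ($Q = \sqrt{9599 - 10543} = \sqrt{-944} = 4 i \sqrt{59} \approx 30.725 i$)
$\left(Q - 21\right) \left(-19880 - 3 \left(31 + 44\right)\right) = \left(4 i \sqrt{59} - 21\right) \left(-19880 - 3 \left(31 + 44\right)\right) = \left(-21 + 4 i \sqrt{59}\right) \left(-19880 - 225\right) = \left(-21 + 4 i \sqrt{59}\right) \left(-20105\right) = 422205 - 80420 i \sqrt{59}$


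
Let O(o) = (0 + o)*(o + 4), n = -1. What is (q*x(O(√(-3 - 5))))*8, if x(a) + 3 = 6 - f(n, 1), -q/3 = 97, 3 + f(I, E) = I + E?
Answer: -13968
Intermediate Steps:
f(I, E) = -3 + E + I (f(I, E) = -3 + (I + E) = -3 + (E + I) = -3 + E + I)
O(o) = o*(4 + o)
q = -291 (q = -3*97 = -291)
x(a) = 6 (x(a) = -3 + (6 - (-3 + 1 - 1)) = -3 + (6 - 1*(-3)) = -3 + (6 + 3) = -3 + 9 = 6)
(q*x(O(√(-3 - 5))))*8 = -291*6*8 = -1746*8 = -13968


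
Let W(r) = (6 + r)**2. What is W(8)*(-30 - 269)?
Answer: -58604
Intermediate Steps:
W(8)*(-30 - 269) = (6 + 8)**2*(-30 - 269) = 14**2*(-299) = 196*(-299) = -58604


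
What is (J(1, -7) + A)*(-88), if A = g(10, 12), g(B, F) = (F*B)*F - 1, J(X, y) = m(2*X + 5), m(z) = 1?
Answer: -126720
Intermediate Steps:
J(X, y) = 1
g(B, F) = -1 + B*F² (g(B, F) = (B*F)*F - 1 = B*F² - 1 = -1 + B*F²)
A = 1439 (A = -1 + 10*12² = -1 + 10*144 = -1 + 1440 = 1439)
(J(1, -7) + A)*(-88) = (1 + 1439)*(-88) = 1440*(-88) = -126720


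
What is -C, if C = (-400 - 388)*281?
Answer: 221428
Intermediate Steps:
C = -221428 (C = -788*281 = -221428)
-C = -1*(-221428) = 221428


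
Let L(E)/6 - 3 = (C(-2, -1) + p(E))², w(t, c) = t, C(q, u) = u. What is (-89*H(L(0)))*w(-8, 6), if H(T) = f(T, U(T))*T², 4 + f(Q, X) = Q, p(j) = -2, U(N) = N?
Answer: 250988544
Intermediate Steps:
L(E) = 72 (L(E) = 18 + 6*(-1 - 2)² = 18 + 6*(-3)² = 18 + 6*9 = 18 + 54 = 72)
f(Q, X) = -4 + Q
H(T) = T²*(-4 + T) (H(T) = (-4 + T)*T² = T²*(-4 + T))
(-89*H(L(0)))*w(-8, 6) = -89*72²*(-4 + 72)*(-8) = -461376*68*(-8) = -89*352512*(-8) = -31373568*(-8) = 250988544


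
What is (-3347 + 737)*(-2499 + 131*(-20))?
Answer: 13360590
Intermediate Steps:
(-3347 + 737)*(-2499 + 131*(-20)) = -2610*(-2499 - 2620) = -2610*(-5119) = 13360590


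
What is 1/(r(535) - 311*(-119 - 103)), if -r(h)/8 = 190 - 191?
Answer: 1/69050 ≈ 1.4482e-5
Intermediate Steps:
r(h) = 8 (r(h) = -8*(190 - 191) = -8*(-1) = 8)
1/(r(535) - 311*(-119 - 103)) = 1/(8 - 311*(-119 - 103)) = 1/(8 - 311*(-222)) = 1/(8 + 69042) = 1/69050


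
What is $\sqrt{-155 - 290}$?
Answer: $i \sqrt{445} \approx 21.095 i$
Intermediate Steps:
$\sqrt{-155 - 290} = \sqrt{-445} = i \sqrt{445}$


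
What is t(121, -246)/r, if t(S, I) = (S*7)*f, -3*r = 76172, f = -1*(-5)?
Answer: -12705/76172 ≈ -0.16679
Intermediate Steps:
f = 5
r = -76172/3 (r = -1/3*76172 = -76172/3 ≈ -25391.)
t(S, I) = 35*S (t(S, I) = (S*7)*5 = (7*S)*5 = 35*S)
t(121, -246)/r = (35*121)/(-76172/3) = 4235*(-3/76172) = -12705/76172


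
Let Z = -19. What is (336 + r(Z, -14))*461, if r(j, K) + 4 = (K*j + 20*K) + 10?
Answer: 151208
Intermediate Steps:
r(j, K) = 6 + 20*K + K*j (r(j, K) = -4 + ((K*j + 20*K) + 10) = -4 + ((20*K + K*j) + 10) = -4 + (10 + 20*K + K*j) = 6 + 20*K + K*j)
(336 + r(Z, -14))*461 = (336 + (6 + 20*(-14) - 14*(-19)))*461 = (336 + (6 - 280 + 266))*461 = (336 - 8)*461 = 328*461 = 151208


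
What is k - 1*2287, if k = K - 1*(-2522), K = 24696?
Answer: 24931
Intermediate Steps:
k = 27218 (k = 24696 - 1*(-2522) = 24696 + 2522 = 27218)
k - 1*2287 = 27218 - 1*2287 = 27218 - 2287 = 24931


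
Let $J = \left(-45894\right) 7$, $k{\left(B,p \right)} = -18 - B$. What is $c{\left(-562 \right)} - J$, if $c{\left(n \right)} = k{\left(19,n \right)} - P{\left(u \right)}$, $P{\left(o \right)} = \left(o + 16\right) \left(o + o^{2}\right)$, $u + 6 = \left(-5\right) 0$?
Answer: $320921$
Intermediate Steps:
$J = -321258$
$u = -6$ ($u = -6 - 0 = -6 + 0 = -6$)
$P{\left(o \right)} = \left(16 + o\right) \left(o + o^{2}\right)$
$c{\left(n \right)} = -337$ ($c{\left(n \right)} = \left(-18 - 19\right) - - 6 \left(16 + \left(-6\right)^{2} + 17 \left(-6\right)\right) = \left(-18 - 19\right) - - 6 \left(16 + 36 - 102\right) = -37 - \left(-6\right) \left(-50\right) = -37 - 300 = -337$)
$c{\left(-562 \right)} - J = -337 - -321258 = -337 + 321258 = 320921$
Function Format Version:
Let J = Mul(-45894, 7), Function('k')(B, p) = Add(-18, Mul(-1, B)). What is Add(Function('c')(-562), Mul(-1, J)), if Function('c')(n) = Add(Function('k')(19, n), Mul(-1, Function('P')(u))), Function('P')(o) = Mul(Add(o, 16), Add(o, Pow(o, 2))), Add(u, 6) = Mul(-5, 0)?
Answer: 320921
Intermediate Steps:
J = -321258
u = -6 (u = Add(-6, Mul(-5, 0)) = Add(-6, 0) = -6)
Function('P')(o) = Mul(Add(16, o), Add(o, Pow(o, 2)))
Function('c')(n) = -337 (Function('c')(n) = Add(Add(-18, Mul(-1, 19)), Mul(-1, Mul(-6, Add(16, Pow(-6, 2), Mul(17, -6))))) = Add(Add(-18, -19), Mul(-1, Mul(-6, Add(16, 36, -102)))) = Add(-37, Mul(-1, Mul(-6, -50))) = Add(-37, Mul(-1, 300)) = Add(-37, -300) = -337)
Add(Function('c')(-562), Mul(-1, J)) = Add(-337, Mul(-1, -321258)) = Add(-337, 321258) = 320921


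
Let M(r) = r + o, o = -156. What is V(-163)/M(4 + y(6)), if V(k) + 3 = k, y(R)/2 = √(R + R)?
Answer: 1577/1441 + 83*√3/2882 ≈ 1.1443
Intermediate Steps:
y(R) = 2*√2*√R (y(R) = 2*√(R + R) = 2*√(2*R) = 2*(√2*√R) = 2*√2*√R)
V(k) = -3 + k
M(r) = -156 + r (M(r) = r - 156 = -156 + r)
V(-163)/M(4 + y(6)) = (-3 - 163)/(-156 + (4 + 2*√2*√6)) = -166/(-156 + (4 + 4*√3)) = -166/(-152 + 4*√3)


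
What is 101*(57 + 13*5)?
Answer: 12322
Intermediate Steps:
101*(57 + 13*5) = 101*(57 + 65) = 101*122 = 12322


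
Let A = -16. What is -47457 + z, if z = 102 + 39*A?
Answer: -47979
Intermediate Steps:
z = -522 (z = 102 + 39*(-16) = 102 - 624 = -522)
-47457 + z = -47457 - 522 = -47979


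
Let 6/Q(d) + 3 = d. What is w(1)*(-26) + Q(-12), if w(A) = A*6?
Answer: -782/5 ≈ -156.40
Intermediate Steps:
Q(d) = 6/(-3 + d)
w(A) = 6*A
w(1)*(-26) + Q(-12) = (6*1)*(-26) + 6/(-3 - 12) = 6*(-26) + 6/(-15) = -156 + 6*(-1/15) = -156 - ⅖ = -782/5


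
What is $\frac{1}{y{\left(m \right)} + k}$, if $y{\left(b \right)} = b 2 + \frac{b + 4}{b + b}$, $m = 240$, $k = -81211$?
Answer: $- \frac{120}{9687659} \approx -1.2387 \cdot 10^{-5}$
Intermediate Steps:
$y{\left(b \right)} = 2 b + \frac{4 + b}{2 b}$
$\frac{1}{y{\left(m \right)} + k} = \frac{1}{\left(\frac{1}{2} + 2 \cdot 240 + \frac{2}{240}\right) - 81211} = \frac{1}{\left(\frac{1}{2} + 480 + 2 \cdot \frac{1}{240}\right) - 81211} = \frac{1}{\left(\frac{1}{2} + 480 + \frac{1}{120}\right) - 81211} = \frac{1}{\frac{57661}{120} - 81211} = \frac{1}{- \frac{9687659}{120}} = - \frac{120}{9687659}$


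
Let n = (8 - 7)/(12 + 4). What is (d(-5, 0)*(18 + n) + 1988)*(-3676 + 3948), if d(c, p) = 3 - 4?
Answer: 535823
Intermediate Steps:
d(c, p) = -1
n = 1/16 ≈ 0.062500
(d(-5, 0)*(18 + n) + 1988)*(-3676 + 3948) = (-(18 + 1/16) + 1988)*(-3676 + 3948) = (-1*289/16 + 1988)*272 = (-289/16 + 1988)*272 = (31519/16)*272 = 535823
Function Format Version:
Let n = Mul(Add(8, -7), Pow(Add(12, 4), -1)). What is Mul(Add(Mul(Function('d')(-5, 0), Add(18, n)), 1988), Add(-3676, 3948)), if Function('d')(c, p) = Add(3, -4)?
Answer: 535823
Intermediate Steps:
Function('d')(c, p) = -1
n = Rational(1, 16) (n = Mul(1, Pow(16, -1)) = Mul(1, Rational(1, 16)) = Rational(1, 16) ≈ 0.062500)
Mul(Add(Mul(Function('d')(-5, 0), Add(18, n)), 1988), Add(-3676, 3948)) = Mul(Add(Mul(-1, Add(18, Rational(1, 16))), 1988), Add(-3676, 3948)) = Mul(Add(Mul(-1, Rational(289, 16)), 1988), 272) = Mul(Add(Rational(-289, 16), 1988), 272) = Mul(Rational(31519, 16), 272) = 535823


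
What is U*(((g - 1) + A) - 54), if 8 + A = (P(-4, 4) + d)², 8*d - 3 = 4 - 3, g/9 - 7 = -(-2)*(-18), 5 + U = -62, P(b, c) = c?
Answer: 81405/4 ≈ 20351.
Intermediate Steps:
U = -67 (U = -5 - 62 = -67)
g = -261 (g = 63 + 9*(-(-2)*(-18)) = 63 + 9*(-1*36) = 63 + 9*(-36) = 63 - 324 = -261)
d = ½ (d = 3/8 + (4 - 3)/8 = 3/8 + (⅛)*1 = 3/8 + ⅛ = ½ ≈ 0.50000)
A = 49/4 (A = -8 + (4 + ½)² = -8 + (9/2)² = -8 + 81/4 = 49/4 ≈ 12.250)
U*(((g - 1) + A) - 54) = -67*(((-261 - 1) + 49/4) - 54) = -67*((-262 + 49/4) - 54) = -67*(-999/4 - 54) = -67*(-1215/4) = 81405/4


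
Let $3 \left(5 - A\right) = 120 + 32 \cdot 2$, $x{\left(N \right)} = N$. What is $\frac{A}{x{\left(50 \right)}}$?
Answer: $- \frac{169}{150} \approx -1.1267$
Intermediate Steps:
$A = - \frac{169}{3}$ ($A = 5 - \frac{120 + 32 \cdot 2}{3} = 5 - \frac{120 + 64}{3} = 5 - \frac{184}{3} = - \frac{169}{3} \approx -56.333$)
$\frac{A}{x{\left(50 \right)}} = - \frac{169}{3 \cdot 50} = \left(- \frac{169}{3}\right) \frac{1}{50} = - \frac{169}{150}$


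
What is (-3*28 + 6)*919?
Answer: -71682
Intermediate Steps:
(-3*28 + 6)*919 = (-84 + 6)*919 = -78*919 = -71682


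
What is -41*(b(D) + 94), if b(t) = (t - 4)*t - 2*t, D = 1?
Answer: -3649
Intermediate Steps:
b(t) = -2*t + t*(-4 + t) (b(t) = (-4 + t)*t - 2*t = t*(-4 + t) - 2*t = -2*t + t*(-4 + t))
-41*(b(D) + 94) = -41*(1*(-6 + 1) + 94) = -41*(1*(-5) + 94) = -41*(-5 + 94) = -41*89 = -3649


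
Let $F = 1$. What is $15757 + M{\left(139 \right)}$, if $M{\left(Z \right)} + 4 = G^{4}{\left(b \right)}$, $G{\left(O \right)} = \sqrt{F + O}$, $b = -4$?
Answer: $15762$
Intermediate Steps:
$G{\left(O \right)} = \sqrt{1 + O}$
$M{\left(Z \right)} = 5$ ($M{\left(Z \right)} = -4 + \left(\sqrt{1 - 4}\right)^{4} = -4 + \left(\sqrt{-3}\right)^{4} = -4 + \left(i \sqrt{3}\right)^{4} = -4 + 9 = 5$)
$15757 + M{\left(139 \right)} = 15757 + 5 = 15762$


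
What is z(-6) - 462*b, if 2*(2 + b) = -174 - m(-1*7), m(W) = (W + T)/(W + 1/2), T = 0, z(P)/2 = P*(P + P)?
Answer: 539640/13 ≈ 41511.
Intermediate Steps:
z(P) = 4*P² (z(P) = 2*(P*(P + P)) = 2*(P*(2*P)) = 2*(2*P²) = 4*P²)
m(W) = W/(½ + W) (m(W) = (W + 0)/(W + 1/2) = W/(W + ½) = W/(½ + W))
b = -1164/13 (b = -2 + (-174 - 2*(-1*7)/(1 + 2*(-1*7)))/2 = -2 + (-174 - 2*(-7)/(1 + 2*(-7)))/2 = -2 + (-174 - 2*(-7)/(1 - 14))/2 = -2 + (-174 - 2*(-7)/(-13))/2 = -2 + (-174 - 2*(-7)*(-1)/13)/2 = -2 + (-174 - 1*14/13)/2 = -2 + (-174 - 14/13)/2 = -2 + (½)*(-2276/13) = -2 - 1138/13 = -1164/13 ≈ -89.538)
z(-6) - 462*b = 4*(-6)² - 462*(-1164/13) = 4*36 + 537768/13 = 144 + 537768/13 = 539640/13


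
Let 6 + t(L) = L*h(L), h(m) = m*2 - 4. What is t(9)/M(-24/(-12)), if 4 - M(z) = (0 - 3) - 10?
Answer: 120/17 ≈ 7.0588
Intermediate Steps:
h(m) = -4 + 2*m (h(m) = 2*m - 4 = -4 + 2*m)
M(z) = 17 (M(z) = 4 - ((0 - 3) - 10) = 4 - (-3 - 10) = 4 - 1*(-13) = 4 + 13 = 17)
t(L) = -6 + L*(-4 + 2*L)
t(9)/M(-24/(-12)) = (-6 + 2*9*(-2 + 9))/17 = (-6 + 2*9*7)*(1/17) = (-6 + 126)*(1/17) = 120*(1/17) = 120/17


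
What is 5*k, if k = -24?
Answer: -120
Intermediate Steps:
5*k = 5*(-24) = -120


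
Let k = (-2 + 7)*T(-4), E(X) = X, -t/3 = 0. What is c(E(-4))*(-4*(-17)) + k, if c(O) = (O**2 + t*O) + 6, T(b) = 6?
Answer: 1526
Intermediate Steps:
t = 0 (t = -3*0 = 0)
c(O) = 6 + O**2 (c(O) = (O**2 + 0*O) + 6 = (O**2 + 0) + 6 = O**2 + 6 = 6 + O**2)
k = 30 (k = (-2 + 7)*6 = 5*6 = 30)
c(E(-4))*(-4*(-17)) + k = (6 + (-4)**2)*(-4*(-17)) + 30 = (6 + 16)*68 + 30 = 22*68 + 30 = 1496 + 30 = 1526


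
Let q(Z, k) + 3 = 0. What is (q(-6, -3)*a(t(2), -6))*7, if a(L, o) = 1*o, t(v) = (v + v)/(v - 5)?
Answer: 126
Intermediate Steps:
t(v) = 2*v/(-5 + v) (t(v) = (2*v)/(-5 + v) = 2*v/(-5 + v))
q(Z, k) = -3 (q(Z, k) = -3 + 0 = -3)
a(L, o) = o
(q(-6, -3)*a(t(2), -6))*7 = -3*(-6)*7 = 18*7 = 126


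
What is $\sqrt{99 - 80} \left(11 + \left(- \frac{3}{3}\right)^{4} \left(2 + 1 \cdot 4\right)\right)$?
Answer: $17 \sqrt{19} \approx 74.101$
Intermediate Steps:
$\sqrt{99 - 80} \left(11 + \left(- \frac{3}{3}\right)^{4} \left(2 + 1 \cdot 4\right)\right) = \sqrt{19} \left(11 + \left(\left(-3\right) \frac{1}{3}\right)^{4} \left(2 + 4\right)\right) = \sqrt{19} \left(11 + \left(-1\right)^{4} \cdot 6\right) = \sqrt{19} \left(11 + 1 \cdot 6\right) = \sqrt{19} \left(11 + 6\right) = \sqrt{19} \cdot 17 = 17 \sqrt{19}$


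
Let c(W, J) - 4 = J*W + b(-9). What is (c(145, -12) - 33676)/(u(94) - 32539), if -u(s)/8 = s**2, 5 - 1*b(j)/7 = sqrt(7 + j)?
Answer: 35377/103227 + 7*I*sqrt(2)/103227 ≈ 0.34271 + 9.59e-5*I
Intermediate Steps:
b(j) = 35 - 7*sqrt(7 + j)
u(s) = -8*s**2
c(W, J) = 39 + J*W - 7*I*sqrt(2) (c(W, J) = 4 + (J*W + (35 - 7*sqrt(7 - 9))) = 4 + (J*W + (35 - 7*I*sqrt(2))) = 4 + (35 + J*W - 7*I*sqrt(2)) = 39 + J*W - 7*I*sqrt(2))
(c(145, -12) - 33676)/(u(94) - 32539) = ((39 - 12*145 - 7*I*sqrt(2)) - 33676)/(-8*94**2 - 32539) = ((39 - 1740 - 7*I*sqrt(2)) - 33676)/(-8*8836 - 32539) = ((-1701 - 7*I*sqrt(2)) - 33676)/(-70688 - 32539) = (-35377 - 7*I*sqrt(2))/(-103227) = (-35377 - 7*I*sqrt(2))*(-1/103227) = 35377/103227 + 7*I*sqrt(2)/103227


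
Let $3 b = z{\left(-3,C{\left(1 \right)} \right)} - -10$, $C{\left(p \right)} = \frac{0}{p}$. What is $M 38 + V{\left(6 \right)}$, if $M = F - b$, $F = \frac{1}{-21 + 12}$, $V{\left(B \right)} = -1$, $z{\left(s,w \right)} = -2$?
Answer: $- \frac{959}{9} \approx -106.56$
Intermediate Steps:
$C{\left(p \right)} = 0$
$b = \frac{8}{3}$ ($b = \frac{-2 - -10}{3} = \frac{-2 + 10}{3} = \frac{1}{3} \cdot 8 = \frac{8}{3} \approx 2.6667$)
$F = - \frac{1}{9}$ ($F = \frac{1}{-9} = - \frac{1}{9} \approx -0.11111$)
$M = - \frac{25}{9}$ ($M = - \frac{1}{9} - \frac{8}{3} = - \frac{25}{9} \approx -2.7778$)
$M 38 + V{\left(6 \right)} = \left(- \frac{25}{9}\right) 38 - 1 = - \frac{950}{9} - 1 = - \frac{959}{9}$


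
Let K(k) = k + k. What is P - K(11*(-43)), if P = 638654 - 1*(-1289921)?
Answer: 1929521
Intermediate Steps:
P = 1928575 (P = 638654 + 1289921 = 1928575)
K(k) = 2*k
P - K(11*(-43)) = 1928575 - 2*11*(-43) = 1928575 - 2*(-473) = 1928575 - 1*(-946) = 1928575 + 946 = 1929521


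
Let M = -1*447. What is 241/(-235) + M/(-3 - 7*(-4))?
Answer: -22214/1175 ≈ -18.906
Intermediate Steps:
M = -447
241/(-235) + M/(-3 - 7*(-4)) = 241/(-235) - 447/(-3 - 7*(-4)) = 241*(-1/235) - 447/(-3 + 28) = -241/235 - 447/25 = -22214/1175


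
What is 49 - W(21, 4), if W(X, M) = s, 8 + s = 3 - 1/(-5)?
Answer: 269/5 ≈ 53.800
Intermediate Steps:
s = -24/5 (s = -8 + (3 - 1/(-5)) = -8 + (3 - 1*(-⅕)) = -8 + (3 + ⅕) = -8 + 16/5 = -24/5 ≈ -4.8000)
W(X, M) = -24/5
49 - W(21, 4) = 49 - 1*(-24/5) = 49 + 24/5 = 269/5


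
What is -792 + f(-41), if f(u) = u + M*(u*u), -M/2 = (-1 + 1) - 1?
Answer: 2529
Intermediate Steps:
M = 2 (M = -2*((-1 + 1) - 1) = -2*(0 - 1) = -2*(-1) = 2)
f(u) = u + 2*u² (f(u) = u + 2*(u*u) = u + 2*u²)
-792 + f(-41) = -792 - 41*(1 + 2*(-41)) = -792 - 41*(1 - 82) = -792 - 41*(-81) = -792 + 3321 = 2529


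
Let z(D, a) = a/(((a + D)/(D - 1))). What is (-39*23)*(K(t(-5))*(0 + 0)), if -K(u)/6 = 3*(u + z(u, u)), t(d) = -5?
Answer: 0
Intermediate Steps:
z(D, a) = a*(-1 + D)/(D + a) (z(D, a) = a/(((D + a)/(-1 + D))) = a*((-1 + D)/(D + a)) = a*(-1 + D)/(D + a))
K(u) = 9 - 27*u (K(u) = -18*(u + u*(-1 + u)/(u + u)) = -18*(u + u*(-1 + u)/((2*u))) = -18*(u + u*(1/(2*u))*(-1 + u)) = -18*(u + (-½ + u/2)) = -18*(-½ + 3*u/2) = -6*(-3/2 + 9*u/2) = 9 - 27*u)
(-39*23)*(K(t(-5))*(0 + 0)) = (-39*23)*((9 - 27*(-5))*(0 + 0)) = -897*(9 + 135)*0 = -129168*0 = -897*0 = 0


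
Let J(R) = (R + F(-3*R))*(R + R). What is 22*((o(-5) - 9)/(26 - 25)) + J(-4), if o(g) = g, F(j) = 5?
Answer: -316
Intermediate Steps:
J(R) = 2*R*(5 + R) (J(R) = (R + 5)*(R + R) = (5 + R)*(2*R) = 2*R*(5 + R))
22*((o(-5) - 9)/(26 - 25)) + J(-4) = 22*((-5 - 9)/(26 - 25)) + 2*(-4)*(5 - 4) = 22*(-14/1) + 2*(-4)*1 = 22*(-14*1) - 8 = 22*(-14) - 8 = -308 - 8 = -316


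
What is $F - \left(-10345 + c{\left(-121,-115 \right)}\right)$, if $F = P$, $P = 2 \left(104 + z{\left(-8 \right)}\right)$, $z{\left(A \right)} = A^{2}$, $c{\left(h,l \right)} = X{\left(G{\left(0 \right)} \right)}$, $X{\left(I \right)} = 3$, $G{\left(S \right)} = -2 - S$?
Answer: $10678$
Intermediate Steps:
$c{\left(h,l \right)} = 3$
$P = 336$ ($P = 2 \left(104 + \left(-8\right)^{2}\right) = 2 \left(104 + 64\right) = 2 \cdot 168 = 336$)
$F = 336$
$F - \left(-10345 + c{\left(-121,-115 \right)}\right) = 336 + \left(10345 - 3\right) = 336 + 10342 = 10678$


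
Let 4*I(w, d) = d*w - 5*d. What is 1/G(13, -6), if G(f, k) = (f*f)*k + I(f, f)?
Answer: -1/988 ≈ -0.0010121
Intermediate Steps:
I(w, d) = -5*d/4 + d*w/4 (I(w, d) = (d*w - 5*d)/4 = (-5*d + d*w)/4 = -5*d/4 + d*w/4)
G(f, k) = k*f² + f*(-5 + f)/4 (G(f, k) = (f*f)*k + f*(-5 + f)/4 = f²*k + f*(-5 + f)/4 = k*f² + f*(-5 + f)/4)
1/G(13, -6) = 1/((¼)*13*(-5 + 13 + 4*13*(-6))) = 1/((¼)*13*(-5 + 13 - 312)) = 1/((¼)*13*(-304)) = 1/(-988) = -1/988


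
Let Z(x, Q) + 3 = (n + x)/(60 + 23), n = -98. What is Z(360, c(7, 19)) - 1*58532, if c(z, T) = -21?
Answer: -4858143/83 ≈ -58532.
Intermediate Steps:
Z(x, Q) = -347/83 + x/83 (Z(x, Q) = -3 + (-98 + x)/(60 + 23) = -3 + (-98 + x)/83 = -3 + (-98 + x)*(1/83) = -3 + (-98/83 + x/83) = -347/83 + x/83)
Z(360, c(7, 19)) - 1*58532 = (-347/83 + (1/83)*360) - 1*58532 = (-347/83 + 360/83) - 58532 = 13/83 - 58532 = -4858143/83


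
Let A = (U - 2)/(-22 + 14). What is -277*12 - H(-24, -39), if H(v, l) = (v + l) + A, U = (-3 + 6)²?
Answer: -26081/8 ≈ -3260.1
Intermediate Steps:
U = 9 (U = 3² = 9)
A = -7/8 (A = (9 - 2)/(-22 + 14) = 7/(-8) = 7*(-⅛) = -7/8 ≈ -0.87500)
H(v, l) = -7/8 + l + v (H(v, l) = (v + l) - 7/8 = (l + v) - 7/8 = -7/8 + l + v)
-277*12 - H(-24, -39) = -277*12 - (-7/8 - 39 - 24) = -3324 - 1*(-511/8) = -3324 + 511/8 = -26081/8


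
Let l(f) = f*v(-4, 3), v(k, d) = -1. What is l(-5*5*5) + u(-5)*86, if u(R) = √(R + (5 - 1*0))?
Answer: 125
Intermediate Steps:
u(R) = √(5 + R) (u(R) = √(R + (5 + 0)) = √(R + 5) = √(5 + R))
l(f) = -f (l(f) = f*(-1) = -f)
l(-5*5*5) + u(-5)*86 = -(-5*5)*5 + √(5 - 5)*86 = -(-25)*5 + √0*86 = -1*(-125) + 0*86 = 125 + 0 = 125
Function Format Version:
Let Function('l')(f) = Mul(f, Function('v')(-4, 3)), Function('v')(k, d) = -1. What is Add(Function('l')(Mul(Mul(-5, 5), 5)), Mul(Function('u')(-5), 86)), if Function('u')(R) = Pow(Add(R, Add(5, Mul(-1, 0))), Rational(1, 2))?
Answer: 125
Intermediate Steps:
Function('u')(R) = Pow(Add(5, R), Rational(1, 2)) (Function('u')(R) = Pow(Add(R, Add(5, 0)), Rational(1, 2)) = Pow(Add(R, 5), Rational(1, 2)) = Pow(Add(5, R), Rational(1, 2)))
Function('l')(f) = Mul(-1, f) (Function('l')(f) = Mul(f, -1) = Mul(-1, f))
Add(Function('l')(Mul(Mul(-5, 5), 5)), Mul(Function('u')(-5), 86)) = Add(Mul(-1, Mul(Mul(-5, 5), 5)), Mul(Pow(Add(5, -5), Rational(1, 2)), 86)) = Add(Mul(-1, Mul(-25, 5)), Mul(Pow(0, Rational(1, 2)), 86)) = Add(Mul(-1, -125), Mul(0, 86)) = Add(125, 0) = 125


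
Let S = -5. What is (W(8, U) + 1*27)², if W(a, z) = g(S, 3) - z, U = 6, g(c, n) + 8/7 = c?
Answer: 10816/49 ≈ 220.73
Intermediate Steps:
g(c, n) = -8/7 + c
W(a, z) = -43/7 - z (W(a, z) = (-8/7 - 5) - z = -43/7 - z)
(W(8, U) + 1*27)² = ((-43/7 - 1*6) + 1*27)² = ((-43/7 - 6) + 27)² = (-85/7 + 27)² = (104/7)² = 10816/49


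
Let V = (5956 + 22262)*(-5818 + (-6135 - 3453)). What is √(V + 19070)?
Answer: I*√434707438 ≈ 20850.0*I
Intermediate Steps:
V = -434726508 (V = 28218*(-5818 - 9588) = 28218*(-15406) = -434726508)
√(V + 19070) = √(-434726508 + 19070) = √(-434707438) = I*√434707438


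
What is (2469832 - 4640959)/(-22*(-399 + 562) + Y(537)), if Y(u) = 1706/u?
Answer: 1165895199/1923976 ≈ 605.98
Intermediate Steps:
(2469832 - 4640959)/(-22*(-399 + 562) + Y(537)) = (2469832 - 4640959)/(-22*(-399 + 562) + 1706/537) = -2171127/(-22*163 + 1706*(1/537)) = -2171127/(-3586 + 1706/537) = -2171127/(-1923976/537) = -2171127*(-537/1923976) = 1165895199/1923976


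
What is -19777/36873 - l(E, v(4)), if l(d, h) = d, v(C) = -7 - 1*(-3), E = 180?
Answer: -6656917/36873 ≈ -180.54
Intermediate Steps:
v(C) = -4 (v(C) = -7 + 3 = -4)
-19777/36873 - l(E, v(4)) = -19777/36873 - 1*180 = -19777*1/36873 - 180 = -19777/36873 - 180 = -6656917/36873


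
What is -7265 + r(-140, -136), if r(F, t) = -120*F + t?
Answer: 9399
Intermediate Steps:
r(F, t) = t - 120*F
-7265 + r(-140, -136) = -7265 + (-136 - 120*(-140)) = -7265 + (-136 + 16800) = -7265 + 16664 = 9399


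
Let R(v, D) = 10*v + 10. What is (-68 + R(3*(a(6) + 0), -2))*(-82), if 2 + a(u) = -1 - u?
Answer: 26896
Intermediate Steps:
a(u) = -3 - u (a(u) = -2 + (-1 - u) = -3 - u)
R(v, D) = 10 + 10*v
(-68 + R(3*(a(6) + 0), -2))*(-82) = (-68 + (10 + 10*(3*((-3 - 1*6) + 0))))*(-82) = (-68 + (10 + 10*(3*((-3 - 6) + 0))))*(-82) = (-68 + (10 + 10*(3*(-9 + 0))))*(-82) = (-68 + (10 + 10*(3*(-9))))*(-82) = (-68 + (10 + 10*(-27)))*(-82) = (-68 + (10 - 270))*(-82) = (-68 - 260)*(-82) = -328*(-82) = 26896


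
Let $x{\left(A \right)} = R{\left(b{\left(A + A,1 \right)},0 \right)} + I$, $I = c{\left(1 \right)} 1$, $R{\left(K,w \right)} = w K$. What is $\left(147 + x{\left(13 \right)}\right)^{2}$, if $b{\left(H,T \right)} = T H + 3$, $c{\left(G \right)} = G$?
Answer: $21904$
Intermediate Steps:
$b{\left(H,T \right)} = 3 + H T$ ($b{\left(H,T \right)} = H T + 3 = 3 + H T$)
$R{\left(K,w \right)} = K w$
$I = 1$ ($I = 1 \cdot 1 = 1$)
$x{\left(A \right)} = 1$ ($x{\left(A \right)} = \left(3 + \left(A + A\right) 1\right) 0 + 1 = \left(3 + 2 A 1\right) 0 + 1 = \left(3 + 2 A\right) 0 + 1 = 0 + 1 = 1$)
$\left(147 + x{\left(13 \right)}\right)^{2} = \left(147 + 1\right)^{2} = 148^{2} = 21904$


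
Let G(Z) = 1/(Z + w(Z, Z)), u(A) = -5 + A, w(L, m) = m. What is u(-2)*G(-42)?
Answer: 1/12 ≈ 0.083333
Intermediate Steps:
G(Z) = 1/(2*Z) (G(Z) = 1/(Z + Z) = 1/(2*Z))
u(-2)*G(-42) = (-5 - 2)*((½)/(-42)) = -7*(-1)/(2*42) = -7*(-1/84) = 1/12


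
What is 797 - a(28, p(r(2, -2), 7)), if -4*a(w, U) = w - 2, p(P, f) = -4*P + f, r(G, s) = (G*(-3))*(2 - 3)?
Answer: 1607/2 ≈ 803.50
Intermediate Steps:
r(G, s) = 3*G (r(G, s) = -3*G*(-1) = 3*G)
p(P, f) = f - 4*P
a(w, U) = ½ - w/4 (a(w, U) = -(w - 2)/4 = -(-2 + w)/4 = ½ - w/4)
797 - a(28, p(r(2, -2), 7)) = 797 - (½ - ¼*28) = 797 - (½ - 7) = 797 - 1*(-13/2) = 797 + 13/2 = 1607/2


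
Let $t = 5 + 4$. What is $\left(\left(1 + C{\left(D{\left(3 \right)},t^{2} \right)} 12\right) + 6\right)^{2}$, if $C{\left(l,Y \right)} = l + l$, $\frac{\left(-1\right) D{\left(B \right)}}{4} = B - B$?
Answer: $49$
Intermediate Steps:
$D{\left(B \right)} = 0$ ($D{\left(B \right)} = - 4 \left(B - B\right) = \left(-4\right) 0 = 0$)
$t = 9$
$C{\left(l,Y \right)} = 2 l$
$\left(\left(1 + C{\left(D{\left(3 \right)},t^{2} \right)} 12\right) + 6\right)^{2} = \left(\left(1 + 2 \cdot 0 \cdot 12\right) + 6\right)^{2} = \left(\left(1 + 0 \cdot 12\right) + 6\right)^{2} = \left(\left(1 + 0\right) + 6\right)^{2} = \left(1 + 6\right)^{2} = 7^{2} = 49$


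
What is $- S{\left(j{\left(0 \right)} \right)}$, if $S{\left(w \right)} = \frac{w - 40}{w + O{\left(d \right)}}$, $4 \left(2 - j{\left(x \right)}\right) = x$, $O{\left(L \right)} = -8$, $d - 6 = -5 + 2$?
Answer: $- \frac{19}{3} \approx -6.3333$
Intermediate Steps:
$d = 3$ ($d = 6 + \left(-5 + 2\right) = 6 - 3 = 3$)
$j{\left(x \right)} = 2 - \frac{x}{4}$
$S{\left(w \right)} = \frac{-40 + w}{-8 + w}$ ($S{\left(w \right)} = \frac{w - 40}{w - 8} = \frac{-40 + w}{-8 + w}$)
$- S{\left(j{\left(0 \right)} \right)} = - \frac{-40 + \left(2 - 0\right)}{-8 + \left(2 - 0\right)} = - \frac{-40 + \left(2 + 0\right)}{-8 + \left(2 + 0\right)} = - \frac{-40 + 2}{-8 + 2} = - \frac{-38}{-6} = - \frac{\left(-1\right) \left(-38\right)}{6} = \left(-1\right) \frac{19}{3} = - \frac{19}{3}$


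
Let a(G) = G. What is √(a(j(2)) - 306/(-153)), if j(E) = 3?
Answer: √5 ≈ 2.2361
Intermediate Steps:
√(a(j(2)) - 306/(-153)) = √(3 - 306/(-153)) = √(3 - 306*(-1/153)) = √(3 + 2) = √5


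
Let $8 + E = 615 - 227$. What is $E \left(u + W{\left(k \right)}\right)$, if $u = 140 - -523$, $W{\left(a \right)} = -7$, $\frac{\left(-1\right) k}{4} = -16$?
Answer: $249280$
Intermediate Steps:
$k = 64$ ($k = \left(-4\right) \left(-16\right) = 64$)
$E = 380$ ($E = -8 + \left(615 - 227\right) = -8 + 388 = 380$)
$u = 663$ ($u = 140 + 523 = 663$)
$E \left(u + W{\left(k \right)}\right) = 380 \left(663 - 7\right) = 380 \cdot 656 = 249280$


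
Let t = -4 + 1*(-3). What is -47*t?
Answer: 329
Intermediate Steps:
t = -7 (t = -4 - 3 = -7)
-47*t = -47*(-7) = 329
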